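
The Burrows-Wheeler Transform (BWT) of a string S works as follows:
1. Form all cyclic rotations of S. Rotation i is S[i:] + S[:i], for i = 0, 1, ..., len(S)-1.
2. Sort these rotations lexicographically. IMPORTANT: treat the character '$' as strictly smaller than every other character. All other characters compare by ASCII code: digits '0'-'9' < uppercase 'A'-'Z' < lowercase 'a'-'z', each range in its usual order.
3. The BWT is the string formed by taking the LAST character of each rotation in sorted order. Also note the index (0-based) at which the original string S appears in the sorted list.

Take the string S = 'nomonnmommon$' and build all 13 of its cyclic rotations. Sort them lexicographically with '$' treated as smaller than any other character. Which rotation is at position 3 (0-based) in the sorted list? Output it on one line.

All 13 rotations (rotation i = S[i:]+S[:i]):
  rot[0] = nomonnmommon$
  rot[1] = omonnmommon$n
  rot[2] = monnmommon$no
  rot[3] = onnmommon$nom
  rot[4] = nnmommon$nomo
  rot[5] = nmommon$nomon
  rot[6] = mommon$nomonn
  rot[7] = ommon$nomonnm
  rot[8] = mmon$nomonnmo
  rot[9] = mon$nomonnmom
  rot[10] = on$nomonnmomm
  rot[11] = n$nomonnmommo
  rot[12] = $nomonnmommon
Sorted (with $ < everything):
  sorted[0] = $nomonnmommon
  sorted[1] = mmon$nomonnmo
  sorted[2] = mommon$nomonn
  sorted[3] = mon$nomonnmom
  sorted[4] = monnmommon$no
  sorted[5] = n$nomonnmommo
  sorted[6] = nmommon$nomon
  sorted[7] = nnmommon$nomo
  sorted[8] = nomonnmommon$
  sorted[9] = ommon$nomonnm
  sorted[10] = omonnmommon$n
  sorted[11] = on$nomonnmomm
  sorted[12] = onnmommon$nom
sorted[3] = mon$nomonnmom

Answer: mon$nomonnmom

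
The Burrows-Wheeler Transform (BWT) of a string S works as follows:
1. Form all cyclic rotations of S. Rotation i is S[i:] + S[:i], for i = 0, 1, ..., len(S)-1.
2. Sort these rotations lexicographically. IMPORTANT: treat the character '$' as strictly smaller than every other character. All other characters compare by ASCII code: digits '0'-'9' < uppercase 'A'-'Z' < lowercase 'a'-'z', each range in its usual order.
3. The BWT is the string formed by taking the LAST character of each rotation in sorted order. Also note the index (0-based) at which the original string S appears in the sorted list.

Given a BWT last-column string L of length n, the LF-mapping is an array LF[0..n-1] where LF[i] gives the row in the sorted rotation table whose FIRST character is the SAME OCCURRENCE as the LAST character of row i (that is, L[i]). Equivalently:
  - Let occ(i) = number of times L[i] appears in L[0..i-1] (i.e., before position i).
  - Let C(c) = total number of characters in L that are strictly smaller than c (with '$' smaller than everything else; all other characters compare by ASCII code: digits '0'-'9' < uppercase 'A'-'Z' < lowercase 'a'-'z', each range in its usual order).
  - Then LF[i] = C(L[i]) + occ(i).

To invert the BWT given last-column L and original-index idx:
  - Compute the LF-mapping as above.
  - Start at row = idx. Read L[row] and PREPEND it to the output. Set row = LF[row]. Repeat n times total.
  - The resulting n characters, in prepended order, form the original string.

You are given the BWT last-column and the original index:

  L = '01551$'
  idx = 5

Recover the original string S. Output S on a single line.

LF mapping: 1 2 4 5 3 0
Walk LF starting at row 5, prepending L[row]:
  step 1: row=5, L[5]='$', prepend. Next row=LF[5]=0
  step 2: row=0, L[0]='0', prepend. Next row=LF[0]=1
  step 3: row=1, L[1]='1', prepend. Next row=LF[1]=2
  step 4: row=2, L[2]='5', prepend. Next row=LF[2]=4
  step 5: row=4, L[4]='1', prepend. Next row=LF[4]=3
  step 6: row=3, L[3]='5', prepend. Next row=LF[3]=5
Reversed output: 51510$

Answer: 51510$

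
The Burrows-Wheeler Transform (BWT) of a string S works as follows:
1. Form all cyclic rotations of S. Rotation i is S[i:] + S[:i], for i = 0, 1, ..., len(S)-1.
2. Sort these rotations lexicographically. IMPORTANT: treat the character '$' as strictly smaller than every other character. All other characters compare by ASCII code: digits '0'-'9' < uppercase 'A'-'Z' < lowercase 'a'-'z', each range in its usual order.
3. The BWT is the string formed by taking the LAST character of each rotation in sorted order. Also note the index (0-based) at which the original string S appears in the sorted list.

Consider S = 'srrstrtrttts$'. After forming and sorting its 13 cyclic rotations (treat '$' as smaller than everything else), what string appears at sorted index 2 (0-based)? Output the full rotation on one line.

Answer: rstrtrttts$sr

Derivation:
All 13 rotations (rotation i = S[i:]+S[:i]):
  rot[0] = srrstrtrttts$
  rot[1] = rrstrtrttts$s
  rot[2] = rstrtrttts$sr
  rot[3] = strtrttts$srr
  rot[4] = trtrttts$srrs
  rot[5] = rtrttts$srrst
  rot[6] = trttts$srrstr
  rot[7] = rttts$srrstrt
  rot[8] = ttts$srrstrtr
  rot[9] = tts$srrstrtrt
  rot[10] = ts$srrstrtrtt
  rot[11] = s$srrstrtrttt
  rot[12] = $srrstrtrttts
Sorted (with $ < everything):
  sorted[0] = $srrstrtrttts
  sorted[1] = rrstrtrttts$s
  sorted[2] = rstrtrttts$sr
  sorted[3] = rtrttts$srrst
  sorted[4] = rttts$srrstrt
  sorted[5] = s$srrstrtrttt
  sorted[6] = srrstrtrttts$
  sorted[7] = strtrttts$srr
  sorted[8] = trtrttts$srrs
  sorted[9] = trttts$srrstr
  sorted[10] = ts$srrstrtrtt
  sorted[11] = tts$srrstrtrt
  sorted[12] = ttts$srrstrtr
sorted[2] = rstrtrttts$sr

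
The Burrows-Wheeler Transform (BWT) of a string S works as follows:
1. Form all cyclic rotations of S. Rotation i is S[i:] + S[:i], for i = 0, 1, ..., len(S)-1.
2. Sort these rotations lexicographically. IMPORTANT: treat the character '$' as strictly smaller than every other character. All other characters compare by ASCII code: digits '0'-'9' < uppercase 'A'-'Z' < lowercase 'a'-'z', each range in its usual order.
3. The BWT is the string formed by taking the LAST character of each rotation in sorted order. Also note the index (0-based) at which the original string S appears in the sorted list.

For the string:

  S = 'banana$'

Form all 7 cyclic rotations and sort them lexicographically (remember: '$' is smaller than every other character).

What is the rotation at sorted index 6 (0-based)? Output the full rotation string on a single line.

All 7 rotations (rotation i = S[i:]+S[:i]):
  rot[0] = banana$
  rot[1] = anana$b
  rot[2] = nana$ba
  rot[3] = ana$ban
  rot[4] = na$bana
  rot[5] = a$banan
  rot[6] = $banana
Sorted (with $ < everything):
  sorted[0] = $banana
  sorted[1] = a$banan
  sorted[2] = ana$ban
  sorted[3] = anana$b
  sorted[4] = banana$
  sorted[5] = na$bana
  sorted[6] = nana$ba
sorted[6] = nana$ba

Answer: nana$ba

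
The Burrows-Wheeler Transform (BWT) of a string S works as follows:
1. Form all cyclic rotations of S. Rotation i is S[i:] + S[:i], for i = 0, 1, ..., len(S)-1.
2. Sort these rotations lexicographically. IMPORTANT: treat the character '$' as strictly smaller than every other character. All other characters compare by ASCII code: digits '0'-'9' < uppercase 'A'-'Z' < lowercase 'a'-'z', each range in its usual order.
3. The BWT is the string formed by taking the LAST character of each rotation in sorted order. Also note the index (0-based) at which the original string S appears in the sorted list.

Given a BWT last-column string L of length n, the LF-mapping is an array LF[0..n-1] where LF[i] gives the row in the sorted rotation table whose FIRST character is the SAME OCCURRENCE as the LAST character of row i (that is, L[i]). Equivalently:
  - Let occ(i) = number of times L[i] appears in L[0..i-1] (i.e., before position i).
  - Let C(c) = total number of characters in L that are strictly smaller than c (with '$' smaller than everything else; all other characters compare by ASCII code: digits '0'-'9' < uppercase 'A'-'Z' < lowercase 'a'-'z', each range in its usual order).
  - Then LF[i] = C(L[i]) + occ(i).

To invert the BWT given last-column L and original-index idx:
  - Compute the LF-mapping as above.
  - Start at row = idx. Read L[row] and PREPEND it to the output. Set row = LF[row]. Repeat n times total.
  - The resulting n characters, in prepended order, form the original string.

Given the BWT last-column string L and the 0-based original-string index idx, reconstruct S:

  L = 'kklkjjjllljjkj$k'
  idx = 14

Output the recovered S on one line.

Answer: lkjjkljjklkjjlk$

Derivation:
LF mapping: 7 8 12 9 1 2 3 13 14 15 4 5 10 6 0 11
Walk LF starting at row 14, prepending L[row]:
  step 1: row=14, L[14]='$', prepend. Next row=LF[14]=0
  step 2: row=0, L[0]='k', prepend. Next row=LF[0]=7
  step 3: row=7, L[7]='l', prepend. Next row=LF[7]=13
  step 4: row=13, L[13]='j', prepend. Next row=LF[13]=6
  step 5: row=6, L[6]='j', prepend. Next row=LF[6]=3
  step 6: row=3, L[3]='k', prepend. Next row=LF[3]=9
  step 7: row=9, L[9]='l', prepend. Next row=LF[9]=15
  step 8: row=15, L[15]='k', prepend. Next row=LF[15]=11
  step 9: row=11, L[11]='j', prepend. Next row=LF[11]=5
  step 10: row=5, L[5]='j', prepend. Next row=LF[5]=2
  step 11: row=2, L[2]='l', prepend. Next row=LF[2]=12
  step 12: row=12, L[12]='k', prepend. Next row=LF[12]=10
  step 13: row=10, L[10]='j', prepend. Next row=LF[10]=4
  step 14: row=4, L[4]='j', prepend. Next row=LF[4]=1
  step 15: row=1, L[1]='k', prepend. Next row=LF[1]=8
  step 16: row=8, L[8]='l', prepend. Next row=LF[8]=14
Reversed output: lkjjkljjklkjjlk$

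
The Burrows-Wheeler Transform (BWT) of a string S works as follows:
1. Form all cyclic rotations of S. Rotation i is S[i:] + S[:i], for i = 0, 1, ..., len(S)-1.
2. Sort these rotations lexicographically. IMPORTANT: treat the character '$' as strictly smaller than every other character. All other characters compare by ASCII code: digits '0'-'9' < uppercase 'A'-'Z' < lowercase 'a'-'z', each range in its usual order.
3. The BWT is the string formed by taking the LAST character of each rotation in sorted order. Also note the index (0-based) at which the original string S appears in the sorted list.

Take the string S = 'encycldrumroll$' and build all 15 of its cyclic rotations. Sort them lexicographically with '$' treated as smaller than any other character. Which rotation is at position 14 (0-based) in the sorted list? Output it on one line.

Answer: ycldrumroll$enc

Derivation:
All 15 rotations (rotation i = S[i:]+S[:i]):
  rot[0] = encycldrumroll$
  rot[1] = ncycldrumroll$e
  rot[2] = cycldrumroll$en
  rot[3] = ycldrumroll$enc
  rot[4] = cldrumroll$ency
  rot[5] = ldrumroll$encyc
  rot[6] = drumroll$encycl
  rot[7] = rumroll$encycld
  rot[8] = umroll$encycldr
  rot[9] = mroll$encycldru
  rot[10] = roll$encycldrum
  rot[11] = oll$encycldrumr
  rot[12] = ll$encycldrumro
  rot[13] = l$encycldrumrol
  rot[14] = $encycldrumroll
Sorted (with $ < everything):
  sorted[0] = $encycldrumroll
  sorted[1] = cldrumroll$ency
  sorted[2] = cycldrumroll$en
  sorted[3] = drumroll$encycl
  sorted[4] = encycldrumroll$
  sorted[5] = l$encycldrumrol
  sorted[6] = ldrumroll$encyc
  sorted[7] = ll$encycldrumro
  sorted[8] = mroll$encycldru
  sorted[9] = ncycldrumroll$e
  sorted[10] = oll$encycldrumr
  sorted[11] = roll$encycldrum
  sorted[12] = rumroll$encycld
  sorted[13] = umroll$encycldr
  sorted[14] = ycldrumroll$enc
sorted[14] = ycldrumroll$enc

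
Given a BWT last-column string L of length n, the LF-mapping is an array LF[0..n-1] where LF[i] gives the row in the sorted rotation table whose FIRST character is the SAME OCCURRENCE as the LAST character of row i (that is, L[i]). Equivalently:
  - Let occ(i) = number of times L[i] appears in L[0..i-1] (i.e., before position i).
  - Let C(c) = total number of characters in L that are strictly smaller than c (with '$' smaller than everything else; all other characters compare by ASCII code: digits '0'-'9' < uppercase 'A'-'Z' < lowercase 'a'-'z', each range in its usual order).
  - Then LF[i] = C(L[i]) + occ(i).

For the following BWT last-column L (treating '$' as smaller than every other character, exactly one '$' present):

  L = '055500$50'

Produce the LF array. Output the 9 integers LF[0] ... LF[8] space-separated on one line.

Char counts: '$':1, '0':4, '5':4
C (first-col start): C('$')=0, C('0')=1, C('5')=5
L[0]='0': occ=0, LF[0]=C('0')+0=1+0=1
L[1]='5': occ=0, LF[1]=C('5')+0=5+0=5
L[2]='5': occ=1, LF[2]=C('5')+1=5+1=6
L[3]='5': occ=2, LF[3]=C('5')+2=5+2=7
L[4]='0': occ=1, LF[4]=C('0')+1=1+1=2
L[5]='0': occ=2, LF[5]=C('0')+2=1+2=3
L[6]='$': occ=0, LF[6]=C('$')+0=0+0=0
L[7]='5': occ=3, LF[7]=C('5')+3=5+3=8
L[8]='0': occ=3, LF[8]=C('0')+3=1+3=4

Answer: 1 5 6 7 2 3 0 8 4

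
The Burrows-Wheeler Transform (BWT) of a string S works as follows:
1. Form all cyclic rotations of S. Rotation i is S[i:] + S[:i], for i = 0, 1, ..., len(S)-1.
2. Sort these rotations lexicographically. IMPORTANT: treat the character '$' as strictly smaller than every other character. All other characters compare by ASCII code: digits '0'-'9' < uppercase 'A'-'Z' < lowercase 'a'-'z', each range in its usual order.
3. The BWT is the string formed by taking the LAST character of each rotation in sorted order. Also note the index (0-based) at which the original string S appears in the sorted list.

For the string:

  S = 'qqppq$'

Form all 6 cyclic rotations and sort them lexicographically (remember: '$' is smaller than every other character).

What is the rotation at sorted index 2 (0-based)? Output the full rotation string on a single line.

Answer: pq$qqp

Derivation:
All 6 rotations (rotation i = S[i:]+S[:i]):
  rot[0] = qqppq$
  rot[1] = qppq$q
  rot[2] = ppq$qq
  rot[3] = pq$qqp
  rot[4] = q$qqpp
  rot[5] = $qqppq
Sorted (with $ < everything):
  sorted[0] = $qqppq
  sorted[1] = ppq$qq
  sorted[2] = pq$qqp
  sorted[3] = q$qqpp
  sorted[4] = qppq$q
  sorted[5] = qqppq$
sorted[2] = pq$qqp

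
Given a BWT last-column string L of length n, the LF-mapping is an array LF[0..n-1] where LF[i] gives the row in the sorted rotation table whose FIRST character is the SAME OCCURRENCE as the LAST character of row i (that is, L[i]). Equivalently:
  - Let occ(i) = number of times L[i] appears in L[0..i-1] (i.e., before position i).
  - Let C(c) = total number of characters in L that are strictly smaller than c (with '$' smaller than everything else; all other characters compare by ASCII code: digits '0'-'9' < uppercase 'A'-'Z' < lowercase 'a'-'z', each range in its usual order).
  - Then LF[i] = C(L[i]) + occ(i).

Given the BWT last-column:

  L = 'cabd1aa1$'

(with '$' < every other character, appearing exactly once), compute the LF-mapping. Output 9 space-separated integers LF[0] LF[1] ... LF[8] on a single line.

Answer: 7 3 6 8 1 4 5 2 0

Derivation:
Char counts: '$':1, '1':2, 'a':3, 'b':1, 'c':1, 'd':1
C (first-col start): C('$')=0, C('1')=1, C('a')=3, C('b')=6, C('c')=7, C('d')=8
L[0]='c': occ=0, LF[0]=C('c')+0=7+0=7
L[1]='a': occ=0, LF[1]=C('a')+0=3+0=3
L[2]='b': occ=0, LF[2]=C('b')+0=6+0=6
L[3]='d': occ=0, LF[3]=C('d')+0=8+0=8
L[4]='1': occ=0, LF[4]=C('1')+0=1+0=1
L[5]='a': occ=1, LF[5]=C('a')+1=3+1=4
L[6]='a': occ=2, LF[6]=C('a')+2=3+2=5
L[7]='1': occ=1, LF[7]=C('1')+1=1+1=2
L[8]='$': occ=0, LF[8]=C('$')+0=0+0=0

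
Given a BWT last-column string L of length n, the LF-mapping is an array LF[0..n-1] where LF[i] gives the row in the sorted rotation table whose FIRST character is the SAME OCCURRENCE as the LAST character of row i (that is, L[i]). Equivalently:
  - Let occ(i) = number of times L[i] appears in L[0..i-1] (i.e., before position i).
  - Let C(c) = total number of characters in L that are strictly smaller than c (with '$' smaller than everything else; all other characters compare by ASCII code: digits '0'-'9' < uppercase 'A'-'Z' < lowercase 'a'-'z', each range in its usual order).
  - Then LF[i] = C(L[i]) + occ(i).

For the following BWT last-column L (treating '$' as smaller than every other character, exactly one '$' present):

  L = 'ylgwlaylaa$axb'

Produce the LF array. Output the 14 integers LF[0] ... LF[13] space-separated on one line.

Answer: 12 7 6 10 8 1 13 9 2 3 0 4 11 5

Derivation:
Char counts: '$':1, 'a':4, 'b':1, 'g':1, 'l':3, 'w':1, 'x':1, 'y':2
C (first-col start): C('$')=0, C('a')=1, C('b')=5, C('g')=6, C('l')=7, C('w')=10, C('x')=11, C('y')=12
L[0]='y': occ=0, LF[0]=C('y')+0=12+0=12
L[1]='l': occ=0, LF[1]=C('l')+0=7+0=7
L[2]='g': occ=0, LF[2]=C('g')+0=6+0=6
L[3]='w': occ=0, LF[3]=C('w')+0=10+0=10
L[4]='l': occ=1, LF[4]=C('l')+1=7+1=8
L[5]='a': occ=0, LF[5]=C('a')+0=1+0=1
L[6]='y': occ=1, LF[6]=C('y')+1=12+1=13
L[7]='l': occ=2, LF[7]=C('l')+2=7+2=9
L[8]='a': occ=1, LF[8]=C('a')+1=1+1=2
L[9]='a': occ=2, LF[9]=C('a')+2=1+2=3
L[10]='$': occ=0, LF[10]=C('$')+0=0+0=0
L[11]='a': occ=3, LF[11]=C('a')+3=1+3=4
L[12]='x': occ=0, LF[12]=C('x')+0=11+0=11
L[13]='b': occ=0, LF[13]=C('b')+0=5+0=5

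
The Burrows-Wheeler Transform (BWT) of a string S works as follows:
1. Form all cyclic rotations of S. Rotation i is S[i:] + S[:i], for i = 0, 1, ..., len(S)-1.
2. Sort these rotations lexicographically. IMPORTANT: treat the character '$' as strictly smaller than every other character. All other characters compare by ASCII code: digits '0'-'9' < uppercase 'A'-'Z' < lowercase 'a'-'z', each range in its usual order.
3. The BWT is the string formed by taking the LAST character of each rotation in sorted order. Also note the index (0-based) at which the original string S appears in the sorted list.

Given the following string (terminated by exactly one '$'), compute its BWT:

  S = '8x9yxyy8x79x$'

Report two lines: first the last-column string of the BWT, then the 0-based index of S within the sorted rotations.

All 13 rotations (rotation i = S[i:]+S[:i]):
  rot[0] = 8x9yxyy8x79x$
  rot[1] = x9yxyy8x79x$8
  rot[2] = 9yxyy8x79x$8x
  rot[3] = yxyy8x79x$8x9
  rot[4] = xyy8x79x$8x9y
  rot[5] = yy8x79x$8x9yx
  rot[6] = y8x79x$8x9yxy
  rot[7] = 8x79x$8x9yxyy
  rot[8] = x79x$8x9yxyy8
  rot[9] = 79x$8x9yxyy8x
  rot[10] = 9x$8x9yxyy8x7
  rot[11] = x$8x9yxyy8x79
  rot[12] = $8x9yxyy8x79x
Sorted (with $ < everything):
  sorted[0] = $8x9yxyy8x79x  (last char: 'x')
  sorted[1] = 79x$8x9yxyy8x  (last char: 'x')
  sorted[2] = 8x79x$8x9yxyy  (last char: 'y')
  sorted[3] = 8x9yxyy8x79x$  (last char: '$')
  sorted[4] = 9x$8x9yxyy8x7  (last char: '7')
  sorted[5] = 9yxyy8x79x$8x  (last char: 'x')
  sorted[6] = x$8x9yxyy8x79  (last char: '9')
  sorted[7] = x79x$8x9yxyy8  (last char: '8')
  sorted[8] = x9yxyy8x79x$8  (last char: '8')
  sorted[9] = xyy8x79x$8x9y  (last char: 'y')
  sorted[10] = y8x79x$8x9yxy  (last char: 'y')
  sorted[11] = yxyy8x79x$8x9  (last char: '9')
  sorted[12] = yy8x79x$8x9yx  (last char: 'x')
Last column: xxy$7x988yy9x
Original string S is at sorted index 3

Answer: xxy$7x988yy9x
3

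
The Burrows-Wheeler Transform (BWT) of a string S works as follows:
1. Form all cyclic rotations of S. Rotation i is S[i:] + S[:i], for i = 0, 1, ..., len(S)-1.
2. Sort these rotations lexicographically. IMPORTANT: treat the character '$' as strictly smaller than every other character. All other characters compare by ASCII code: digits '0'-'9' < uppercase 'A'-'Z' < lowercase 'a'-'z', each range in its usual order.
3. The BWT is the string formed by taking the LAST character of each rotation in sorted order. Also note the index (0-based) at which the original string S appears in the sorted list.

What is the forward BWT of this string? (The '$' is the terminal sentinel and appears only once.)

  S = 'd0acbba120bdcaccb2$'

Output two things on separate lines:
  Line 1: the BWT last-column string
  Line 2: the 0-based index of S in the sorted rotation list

All 19 rotations (rotation i = S[i:]+S[:i]):
  rot[0] = d0acbba120bdcaccb2$
  rot[1] = 0acbba120bdcaccb2$d
  rot[2] = acbba120bdcaccb2$d0
  rot[3] = cbba120bdcaccb2$d0a
  rot[4] = bba120bdcaccb2$d0ac
  rot[5] = ba120bdcaccb2$d0acb
  rot[6] = a120bdcaccb2$d0acbb
  rot[7] = 120bdcaccb2$d0acbba
  rot[8] = 20bdcaccb2$d0acbba1
  rot[9] = 0bdcaccb2$d0acbba12
  rot[10] = bdcaccb2$d0acbba120
  rot[11] = dcaccb2$d0acbba120b
  rot[12] = caccb2$d0acbba120bd
  rot[13] = accb2$d0acbba120bdc
  rot[14] = ccb2$d0acbba120bdca
  rot[15] = cb2$d0acbba120bdcac
  rot[16] = b2$d0acbba120bdcacc
  rot[17] = 2$d0acbba120bdcaccb
  rot[18] = $d0acbba120bdcaccb2
Sorted (with $ < everything):
  sorted[0] = $d0acbba120bdcaccb2  (last char: '2')
  sorted[1] = 0acbba120bdcaccb2$d  (last char: 'd')
  sorted[2] = 0bdcaccb2$d0acbba12  (last char: '2')
  sorted[3] = 120bdcaccb2$d0acbba  (last char: 'a')
  sorted[4] = 2$d0acbba120bdcaccb  (last char: 'b')
  sorted[5] = 20bdcaccb2$d0acbba1  (last char: '1')
  sorted[6] = a120bdcaccb2$d0acbb  (last char: 'b')
  sorted[7] = acbba120bdcaccb2$d0  (last char: '0')
  sorted[8] = accb2$d0acbba120bdc  (last char: 'c')
  sorted[9] = b2$d0acbba120bdcacc  (last char: 'c')
  sorted[10] = ba120bdcaccb2$d0acb  (last char: 'b')
  sorted[11] = bba120bdcaccb2$d0ac  (last char: 'c')
  sorted[12] = bdcaccb2$d0acbba120  (last char: '0')
  sorted[13] = caccb2$d0acbba120bd  (last char: 'd')
  sorted[14] = cb2$d0acbba120bdcac  (last char: 'c')
  sorted[15] = cbba120bdcaccb2$d0a  (last char: 'a')
  sorted[16] = ccb2$d0acbba120bdca  (last char: 'a')
  sorted[17] = d0acbba120bdcaccb2$  (last char: '$')
  sorted[18] = dcaccb2$d0acbba120b  (last char: 'b')
Last column: 2d2ab1b0ccbc0dcaa$b
Original string S is at sorted index 17

Answer: 2d2ab1b0ccbc0dcaa$b
17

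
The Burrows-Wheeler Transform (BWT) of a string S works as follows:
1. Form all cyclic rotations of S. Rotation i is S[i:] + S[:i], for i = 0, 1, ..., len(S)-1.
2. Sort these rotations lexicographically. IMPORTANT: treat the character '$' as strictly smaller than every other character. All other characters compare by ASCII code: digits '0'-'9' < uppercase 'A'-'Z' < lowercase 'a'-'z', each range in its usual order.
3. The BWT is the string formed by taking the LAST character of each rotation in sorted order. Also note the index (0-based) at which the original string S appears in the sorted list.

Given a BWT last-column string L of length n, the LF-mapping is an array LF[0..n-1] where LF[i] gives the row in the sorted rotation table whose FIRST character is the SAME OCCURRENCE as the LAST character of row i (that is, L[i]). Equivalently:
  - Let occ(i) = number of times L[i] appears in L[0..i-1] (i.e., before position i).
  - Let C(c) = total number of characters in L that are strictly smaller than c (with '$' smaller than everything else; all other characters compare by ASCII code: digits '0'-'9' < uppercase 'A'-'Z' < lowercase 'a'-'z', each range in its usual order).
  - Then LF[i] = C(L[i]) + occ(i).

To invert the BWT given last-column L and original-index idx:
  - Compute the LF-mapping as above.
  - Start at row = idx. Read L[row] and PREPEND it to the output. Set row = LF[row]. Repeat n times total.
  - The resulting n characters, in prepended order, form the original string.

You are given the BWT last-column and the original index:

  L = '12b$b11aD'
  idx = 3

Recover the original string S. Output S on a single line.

Answer: 1ab1Db21$

Derivation:
LF mapping: 1 4 7 0 8 2 3 6 5
Walk LF starting at row 3, prepending L[row]:
  step 1: row=3, L[3]='$', prepend. Next row=LF[3]=0
  step 2: row=0, L[0]='1', prepend. Next row=LF[0]=1
  step 3: row=1, L[1]='2', prepend. Next row=LF[1]=4
  step 4: row=4, L[4]='b', prepend. Next row=LF[4]=8
  step 5: row=8, L[8]='D', prepend. Next row=LF[8]=5
  step 6: row=5, L[5]='1', prepend. Next row=LF[5]=2
  step 7: row=2, L[2]='b', prepend. Next row=LF[2]=7
  step 8: row=7, L[7]='a', prepend. Next row=LF[7]=6
  step 9: row=6, L[6]='1', prepend. Next row=LF[6]=3
Reversed output: 1ab1Db21$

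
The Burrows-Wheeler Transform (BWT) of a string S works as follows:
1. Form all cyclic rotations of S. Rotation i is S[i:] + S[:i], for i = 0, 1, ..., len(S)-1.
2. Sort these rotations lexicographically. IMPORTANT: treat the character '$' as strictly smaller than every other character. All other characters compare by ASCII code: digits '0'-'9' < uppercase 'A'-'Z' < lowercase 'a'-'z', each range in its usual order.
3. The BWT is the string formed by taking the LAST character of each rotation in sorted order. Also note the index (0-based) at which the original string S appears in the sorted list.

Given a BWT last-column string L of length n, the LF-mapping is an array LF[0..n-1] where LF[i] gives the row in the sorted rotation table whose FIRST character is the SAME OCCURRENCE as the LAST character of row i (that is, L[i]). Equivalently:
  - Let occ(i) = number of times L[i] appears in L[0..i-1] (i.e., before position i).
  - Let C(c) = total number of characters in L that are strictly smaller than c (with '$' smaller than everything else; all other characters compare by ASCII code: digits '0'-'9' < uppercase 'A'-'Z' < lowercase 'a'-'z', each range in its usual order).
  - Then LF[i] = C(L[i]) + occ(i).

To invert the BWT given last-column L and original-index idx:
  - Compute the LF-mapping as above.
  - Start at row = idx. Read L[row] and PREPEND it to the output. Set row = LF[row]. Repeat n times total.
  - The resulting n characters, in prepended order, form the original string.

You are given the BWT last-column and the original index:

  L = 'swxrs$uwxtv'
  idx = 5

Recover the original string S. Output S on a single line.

LF mapping: 2 7 9 1 3 0 5 8 10 4 6
Walk LF starting at row 5, prepending L[row]:
  step 1: row=5, L[5]='$', prepend. Next row=LF[5]=0
  step 2: row=0, L[0]='s', prepend. Next row=LF[0]=2
  step 3: row=2, L[2]='x', prepend. Next row=LF[2]=9
  step 4: row=9, L[9]='t', prepend. Next row=LF[9]=4
  step 5: row=4, L[4]='s', prepend. Next row=LF[4]=3
  step 6: row=3, L[3]='r', prepend. Next row=LF[3]=1
  step 7: row=1, L[1]='w', prepend. Next row=LF[1]=7
  step 8: row=7, L[7]='w', prepend. Next row=LF[7]=8
  step 9: row=8, L[8]='x', prepend. Next row=LF[8]=10
  step 10: row=10, L[10]='v', prepend. Next row=LF[10]=6
  step 11: row=6, L[6]='u', prepend. Next row=LF[6]=5
Reversed output: uvxwwrstxs$

Answer: uvxwwrstxs$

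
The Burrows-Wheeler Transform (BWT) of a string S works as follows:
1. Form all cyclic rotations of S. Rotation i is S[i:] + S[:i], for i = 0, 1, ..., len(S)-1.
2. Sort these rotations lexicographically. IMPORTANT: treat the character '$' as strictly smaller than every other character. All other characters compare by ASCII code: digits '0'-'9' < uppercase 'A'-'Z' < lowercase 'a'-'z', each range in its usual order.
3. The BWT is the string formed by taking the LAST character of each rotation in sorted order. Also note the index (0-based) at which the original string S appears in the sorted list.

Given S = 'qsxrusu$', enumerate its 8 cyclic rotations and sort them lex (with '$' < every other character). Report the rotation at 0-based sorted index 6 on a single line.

All 8 rotations (rotation i = S[i:]+S[:i]):
  rot[0] = qsxrusu$
  rot[1] = sxrusu$q
  rot[2] = xrusu$qs
  rot[3] = rusu$qsx
  rot[4] = usu$qsxr
  rot[5] = su$qsxru
  rot[6] = u$qsxrus
  rot[7] = $qsxrusu
Sorted (with $ < everything):
  sorted[0] = $qsxrusu
  sorted[1] = qsxrusu$
  sorted[2] = rusu$qsx
  sorted[3] = su$qsxru
  sorted[4] = sxrusu$q
  sorted[5] = u$qsxrus
  sorted[6] = usu$qsxr
  sorted[7] = xrusu$qs
sorted[6] = usu$qsxr

Answer: usu$qsxr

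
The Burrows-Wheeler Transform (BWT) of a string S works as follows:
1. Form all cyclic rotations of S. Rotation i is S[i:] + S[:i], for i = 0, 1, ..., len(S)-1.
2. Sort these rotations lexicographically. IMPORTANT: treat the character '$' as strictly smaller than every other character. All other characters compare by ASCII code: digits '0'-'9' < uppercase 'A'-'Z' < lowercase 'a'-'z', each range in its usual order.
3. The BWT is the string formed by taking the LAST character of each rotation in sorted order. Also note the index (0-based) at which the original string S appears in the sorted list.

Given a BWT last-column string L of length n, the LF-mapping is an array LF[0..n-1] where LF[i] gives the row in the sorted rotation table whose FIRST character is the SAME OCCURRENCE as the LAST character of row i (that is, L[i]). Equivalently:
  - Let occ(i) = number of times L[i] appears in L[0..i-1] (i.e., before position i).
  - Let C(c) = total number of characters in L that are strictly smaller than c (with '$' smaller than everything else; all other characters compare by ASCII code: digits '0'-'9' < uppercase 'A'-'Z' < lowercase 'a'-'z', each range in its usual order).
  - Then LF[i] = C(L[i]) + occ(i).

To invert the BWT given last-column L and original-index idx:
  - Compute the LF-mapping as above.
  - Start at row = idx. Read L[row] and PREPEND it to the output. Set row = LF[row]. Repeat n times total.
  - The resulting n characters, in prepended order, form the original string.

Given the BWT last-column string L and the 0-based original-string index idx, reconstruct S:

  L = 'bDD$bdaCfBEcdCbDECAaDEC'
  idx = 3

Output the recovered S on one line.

Answer: CDAbaCfDBDacEDdCbCEdEb$

Derivation:
LF mapping: 16 7 8 0 17 20 14 3 22 2 11 19 21 4 18 9 12 5 1 15 10 13 6
Walk LF starting at row 3, prepending L[row]:
  step 1: row=3, L[3]='$', prepend. Next row=LF[3]=0
  step 2: row=0, L[0]='b', prepend. Next row=LF[0]=16
  step 3: row=16, L[16]='E', prepend. Next row=LF[16]=12
  step 4: row=12, L[12]='d', prepend. Next row=LF[12]=21
  step 5: row=21, L[21]='E', prepend. Next row=LF[21]=13
  step 6: row=13, L[13]='C', prepend. Next row=LF[13]=4
  step 7: row=4, L[4]='b', prepend. Next row=LF[4]=17
  step 8: row=17, L[17]='C', prepend. Next row=LF[17]=5
  step 9: row=5, L[5]='d', prepend. Next row=LF[5]=20
  step 10: row=20, L[20]='D', prepend. Next row=LF[20]=10
  step 11: row=10, L[10]='E', prepend. Next row=LF[10]=11
  step 12: row=11, L[11]='c', prepend. Next row=LF[11]=19
  step 13: row=19, L[19]='a', prepend. Next row=LF[19]=15
  step 14: row=15, L[15]='D', prepend. Next row=LF[15]=9
  step 15: row=9, L[9]='B', prepend. Next row=LF[9]=2
  step 16: row=2, L[2]='D', prepend. Next row=LF[2]=8
  step 17: row=8, L[8]='f', prepend. Next row=LF[8]=22
  step 18: row=22, L[22]='C', prepend. Next row=LF[22]=6
  step 19: row=6, L[6]='a', prepend. Next row=LF[6]=14
  step 20: row=14, L[14]='b', prepend. Next row=LF[14]=18
  step 21: row=18, L[18]='A', prepend. Next row=LF[18]=1
  step 22: row=1, L[1]='D', prepend. Next row=LF[1]=7
  step 23: row=7, L[7]='C', prepend. Next row=LF[7]=3
Reversed output: CDAbaCfDBDacEDdCbCEdEb$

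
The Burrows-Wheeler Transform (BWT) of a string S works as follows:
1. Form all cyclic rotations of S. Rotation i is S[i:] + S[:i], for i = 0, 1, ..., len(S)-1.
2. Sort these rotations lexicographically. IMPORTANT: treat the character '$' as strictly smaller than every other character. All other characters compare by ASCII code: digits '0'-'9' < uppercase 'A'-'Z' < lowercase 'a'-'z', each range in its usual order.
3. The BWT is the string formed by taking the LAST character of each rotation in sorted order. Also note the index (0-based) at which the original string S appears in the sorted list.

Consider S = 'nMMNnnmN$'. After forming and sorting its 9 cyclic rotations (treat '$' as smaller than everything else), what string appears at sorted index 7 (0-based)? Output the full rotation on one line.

Answer: nmN$nMMNn

Derivation:
All 9 rotations (rotation i = S[i:]+S[:i]):
  rot[0] = nMMNnnmN$
  rot[1] = MMNnnmN$n
  rot[2] = MNnnmN$nM
  rot[3] = NnnmN$nMM
  rot[4] = nnmN$nMMN
  rot[5] = nmN$nMMNn
  rot[6] = mN$nMMNnn
  rot[7] = N$nMMNnnm
  rot[8] = $nMMNnnmN
Sorted (with $ < everything):
  sorted[0] = $nMMNnnmN
  sorted[1] = MMNnnmN$n
  sorted[2] = MNnnmN$nM
  sorted[3] = N$nMMNnnm
  sorted[4] = NnnmN$nMM
  sorted[5] = mN$nMMNnn
  sorted[6] = nMMNnnmN$
  sorted[7] = nmN$nMMNn
  sorted[8] = nnmN$nMMN
sorted[7] = nmN$nMMNn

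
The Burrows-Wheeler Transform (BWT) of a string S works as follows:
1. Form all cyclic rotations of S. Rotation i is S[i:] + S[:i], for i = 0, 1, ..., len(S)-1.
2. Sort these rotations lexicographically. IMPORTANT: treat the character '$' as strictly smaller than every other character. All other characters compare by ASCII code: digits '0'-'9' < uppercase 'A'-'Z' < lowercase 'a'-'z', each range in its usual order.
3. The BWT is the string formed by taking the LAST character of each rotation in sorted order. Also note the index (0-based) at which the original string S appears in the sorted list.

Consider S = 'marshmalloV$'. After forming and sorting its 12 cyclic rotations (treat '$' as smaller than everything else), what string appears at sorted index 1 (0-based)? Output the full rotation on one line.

Answer: V$marshmallo

Derivation:
All 12 rotations (rotation i = S[i:]+S[:i]):
  rot[0] = marshmalloV$
  rot[1] = arshmalloV$m
  rot[2] = rshmalloV$ma
  rot[3] = shmalloV$mar
  rot[4] = hmalloV$mars
  rot[5] = malloV$marsh
  rot[6] = alloV$marshm
  rot[7] = lloV$marshma
  rot[8] = loV$marshmal
  rot[9] = oV$marshmall
  rot[10] = V$marshmallo
  rot[11] = $marshmalloV
Sorted (with $ < everything):
  sorted[0] = $marshmalloV
  sorted[1] = V$marshmallo
  sorted[2] = alloV$marshm
  sorted[3] = arshmalloV$m
  sorted[4] = hmalloV$mars
  sorted[5] = lloV$marshma
  sorted[6] = loV$marshmal
  sorted[7] = malloV$marsh
  sorted[8] = marshmalloV$
  sorted[9] = oV$marshmall
  sorted[10] = rshmalloV$ma
  sorted[11] = shmalloV$mar
sorted[1] = V$marshmallo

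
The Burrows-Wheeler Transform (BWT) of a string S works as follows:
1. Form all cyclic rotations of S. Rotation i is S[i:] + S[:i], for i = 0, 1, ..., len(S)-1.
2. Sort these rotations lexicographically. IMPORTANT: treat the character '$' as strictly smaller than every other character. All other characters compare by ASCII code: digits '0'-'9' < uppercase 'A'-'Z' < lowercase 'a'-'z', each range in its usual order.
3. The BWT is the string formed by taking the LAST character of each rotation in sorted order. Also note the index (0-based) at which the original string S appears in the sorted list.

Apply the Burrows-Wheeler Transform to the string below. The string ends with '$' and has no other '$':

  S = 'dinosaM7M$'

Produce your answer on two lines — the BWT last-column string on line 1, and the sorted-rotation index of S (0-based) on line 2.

All 10 rotations (rotation i = S[i:]+S[:i]):
  rot[0] = dinosaM7M$
  rot[1] = inosaM7M$d
  rot[2] = nosaM7M$di
  rot[3] = osaM7M$din
  rot[4] = saM7M$dino
  rot[5] = aM7M$dinos
  rot[6] = M7M$dinosa
  rot[7] = 7M$dinosaM
  rot[8] = M$dinosaM7
  rot[9] = $dinosaM7M
Sorted (with $ < everything):
  sorted[0] = $dinosaM7M  (last char: 'M')
  sorted[1] = 7M$dinosaM  (last char: 'M')
  sorted[2] = M$dinosaM7  (last char: '7')
  sorted[3] = M7M$dinosa  (last char: 'a')
  sorted[4] = aM7M$dinos  (last char: 's')
  sorted[5] = dinosaM7M$  (last char: '$')
  sorted[6] = inosaM7M$d  (last char: 'd')
  sorted[7] = nosaM7M$di  (last char: 'i')
  sorted[8] = osaM7M$din  (last char: 'n')
  sorted[9] = saM7M$dino  (last char: 'o')
Last column: MM7as$dino
Original string S is at sorted index 5

Answer: MM7as$dino
5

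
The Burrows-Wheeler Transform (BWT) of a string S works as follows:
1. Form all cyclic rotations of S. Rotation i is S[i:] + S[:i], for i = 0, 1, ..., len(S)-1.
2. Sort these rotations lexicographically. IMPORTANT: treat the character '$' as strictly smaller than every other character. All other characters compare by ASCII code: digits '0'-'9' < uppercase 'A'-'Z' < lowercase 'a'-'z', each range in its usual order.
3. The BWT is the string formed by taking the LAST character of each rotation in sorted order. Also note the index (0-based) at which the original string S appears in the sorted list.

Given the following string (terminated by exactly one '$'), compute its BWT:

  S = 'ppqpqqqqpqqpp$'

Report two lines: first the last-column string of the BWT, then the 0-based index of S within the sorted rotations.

All 14 rotations (rotation i = S[i:]+S[:i]):
  rot[0] = ppqpqqqqpqqpp$
  rot[1] = pqpqqqqpqqpp$p
  rot[2] = qpqqqqpqqpp$pp
  rot[3] = pqqqqpqqpp$ppq
  rot[4] = qqqqpqqpp$ppqp
  rot[5] = qqqpqqpp$ppqpq
  rot[6] = qqpqqpp$ppqpqq
  rot[7] = qpqqpp$ppqpqqq
  rot[8] = pqqpp$ppqpqqqq
  rot[9] = qqpp$ppqpqqqqp
  rot[10] = qpp$ppqpqqqqpq
  rot[11] = pp$ppqpqqqqpqq
  rot[12] = p$ppqpqqqqpqqp
  rot[13] = $ppqpqqqqpqqpp
Sorted (with $ < everything):
  sorted[0] = $ppqpqqqqpqqpp  (last char: 'p')
  sorted[1] = p$ppqpqqqqpqqp  (last char: 'p')
  sorted[2] = pp$ppqpqqqqpqq  (last char: 'q')
  sorted[3] = ppqpqqqqpqqpp$  (last char: '$')
  sorted[4] = pqpqqqqpqqpp$p  (last char: 'p')
  sorted[5] = pqqpp$ppqpqqqq  (last char: 'q')
  sorted[6] = pqqqqpqqpp$ppq  (last char: 'q')
  sorted[7] = qpp$ppqpqqqqpq  (last char: 'q')
  sorted[8] = qpqqpp$ppqpqqq  (last char: 'q')
  sorted[9] = qpqqqqpqqpp$pp  (last char: 'p')
  sorted[10] = qqpp$ppqpqqqqp  (last char: 'p')
  sorted[11] = qqpqqpp$ppqpqq  (last char: 'q')
  sorted[12] = qqqpqqpp$ppqpq  (last char: 'q')
  sorted[13] = qqqqpqqpp$ppqp  (last char: 'p')
Last column: ppq$pqqqqppqqp
Original string S is at sorted index 3

Answer: ppq$pqqqqppqqp
3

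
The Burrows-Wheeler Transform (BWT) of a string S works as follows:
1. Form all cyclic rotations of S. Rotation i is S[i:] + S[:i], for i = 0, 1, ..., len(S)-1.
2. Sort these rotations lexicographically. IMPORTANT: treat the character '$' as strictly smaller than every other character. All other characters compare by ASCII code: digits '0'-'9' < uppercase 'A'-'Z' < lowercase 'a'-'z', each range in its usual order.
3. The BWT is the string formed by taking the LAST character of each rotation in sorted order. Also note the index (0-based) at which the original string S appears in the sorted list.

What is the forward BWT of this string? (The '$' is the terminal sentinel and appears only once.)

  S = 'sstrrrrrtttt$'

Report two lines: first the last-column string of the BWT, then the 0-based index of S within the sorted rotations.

All 13 rotations (rotation i = S[i:]+S[:i]):
  rot[0] = sstrrrrrtttt$
  rot[1] = strrrrrtttt$s
  rot[2] = trrrrrtttt$ss
  rot[3] = rrrrrtttt$sst
  rot[4] = rrrrtttt$sstr
  rot[5] = rrrtttt$sstrr
  rot[6] = rrtttt$sstrrr
  rot[7] = rtttt$sstrrrr
  rot[8] = tttt$sstrrrrr
  rot[9] = ttt$sstrrrrrt
  rot[10] = tt$sstrrrrrtt
  rot[11] = t$sstrrrrrttt
  rot[12] = $sstrrrrrtttt
Sorted (with $ < everything):
  sorted[0] = $sstrrrrrtttt  (last char: 't')
  sorted[1] = rrrrrtttt$sst  (last char: 't')
  sorted[2] = rrrrtttt$sstr  (last char: 'r')
  sorted[3] = rrrtttt$sstrr  (last char: 'r')
  sorted[4] = rrtttt$sstrrr  (last char: 'r')
  sorted[5] = rtttt$sstrrrr  (last char: 'r')
  sorted[6] = sstrrrrrtttt$  (last char: '$')
  sorted[7] = strrrrrtttt$s  (last char: 's')
  sorted[8] = t$sstrrrrrttt  (last char: 't')
  sorted[9] = trrrrrtttt$ss  (last char: 's')
  sorted[10] = tt$sstrrrrrtt  (last char: 't')
  sorted[11] = ttt$sstrrrrrt  (last char: 't')
  sorted[12] = tttt$sstrrrrr  (last char: 'r')
Last column: ttrrrr$ststtr
Original string S is at sorted index 6

Answer: ttrrrr$ststtr
6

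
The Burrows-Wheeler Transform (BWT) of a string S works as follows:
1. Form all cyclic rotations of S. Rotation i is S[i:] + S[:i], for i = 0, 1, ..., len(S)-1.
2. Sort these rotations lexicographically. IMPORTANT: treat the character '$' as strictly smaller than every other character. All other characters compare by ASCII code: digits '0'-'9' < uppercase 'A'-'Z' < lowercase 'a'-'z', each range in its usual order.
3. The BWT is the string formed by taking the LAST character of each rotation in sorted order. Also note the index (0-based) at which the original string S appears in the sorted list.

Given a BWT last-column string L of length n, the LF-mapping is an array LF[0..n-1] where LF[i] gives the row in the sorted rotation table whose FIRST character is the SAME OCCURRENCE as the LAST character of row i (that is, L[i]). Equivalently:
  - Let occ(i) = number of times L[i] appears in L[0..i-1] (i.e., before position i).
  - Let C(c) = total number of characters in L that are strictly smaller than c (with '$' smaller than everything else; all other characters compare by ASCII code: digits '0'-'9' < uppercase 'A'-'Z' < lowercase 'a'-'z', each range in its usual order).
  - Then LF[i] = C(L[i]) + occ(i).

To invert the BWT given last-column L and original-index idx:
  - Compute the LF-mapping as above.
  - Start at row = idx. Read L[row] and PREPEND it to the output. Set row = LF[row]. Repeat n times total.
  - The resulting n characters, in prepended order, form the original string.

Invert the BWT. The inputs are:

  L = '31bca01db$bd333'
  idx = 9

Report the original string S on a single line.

Answer: b103c13d3dbba3$

Derivation:
LF mapping: 4 2 9 12 8 1 3 13 10 0 11 14 5 6 7
Walk LF starting at row 9, prepending L[row]:
  step 1: row=9, L[9]='$', prepend. Next row=LF[9]=0
  step 2: row=0, L[0]='3', prepend. Next row=LF[0]=4
  step 3: row=4, L[4]='a', prepend. Next row=LF[4]=8
  step 4: row=8, L[8]='b', prepend. Next row=LF[8]=10
  step 5: row=10, L[10]='b', prepend. Next row=LF[10]=11
  step 6: row=11, L[11]='d', prepend. Next row=LF[11]=14
  step 7: row=14, L[14]='3', prepend. Next row=LF[14]=7
  step 8: row=7, L[7]='d', prepend. Next row=LF[7]=13
  step 9: row=13, L[13]='3', prepend. Next row=LF[13]=6
  step 10: row=6, L[6]='1', prepend. Next row=LF[6]=3
  step 11: row=3, L[3]='c', prepend. Next row=LF[3]=12
  step 12: row=12, L[12]='3', prepend. Next row=LF[12]=5
  step 13: row=5, L[5]='0', prepend. Next row=LF[5]=1
  step 14: row=1, L[1]='1', prepend. Next row=LF[1]=2
  step 15: row=2, L[2]='b', prepend. Next row=LF[2]=9
Reversed output: b103c13d3dbba3$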